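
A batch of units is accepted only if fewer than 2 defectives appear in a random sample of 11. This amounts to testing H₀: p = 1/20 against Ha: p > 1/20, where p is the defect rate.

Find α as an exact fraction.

The significance level is the probability, assuming p = 1/20, of seeing 2 or more defectives in 11 draws.
Via the complement, α = 1 − Σ_{j=0}^{1} C(11,j)(1/20)^j(19/20)^{11-j} = 2086801226597/20480000000000.

2086801226597/20480000000000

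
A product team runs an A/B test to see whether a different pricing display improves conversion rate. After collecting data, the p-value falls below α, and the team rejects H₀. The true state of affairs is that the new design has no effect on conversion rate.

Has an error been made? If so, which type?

The conventional null hypothesis here is that the new design has no effect on conversion rate.
H₀ was rejected, but H₀ is actually true.
Rejecting a true null hypothesis is a Type I error (false positive).

Type I error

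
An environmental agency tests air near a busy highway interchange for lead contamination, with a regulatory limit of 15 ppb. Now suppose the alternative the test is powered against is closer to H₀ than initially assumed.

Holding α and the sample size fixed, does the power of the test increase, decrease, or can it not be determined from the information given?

A smaller true effect puts the Ha sampling distribution closer to H₀, so more of it falls in the non-rejection region.
Since power = 1 − β and β increases, power decreases.

It decreases.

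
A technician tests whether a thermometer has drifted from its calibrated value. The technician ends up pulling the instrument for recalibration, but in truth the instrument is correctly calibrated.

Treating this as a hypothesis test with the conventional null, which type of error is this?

The null hypothesis here is that the instrument is correctly calibrated.
'Pulling the instrument for recalibration' corresponds to rejecting H₀.
H₀ was rejected but H₀ is true — a Type I error (false positive).

Type I error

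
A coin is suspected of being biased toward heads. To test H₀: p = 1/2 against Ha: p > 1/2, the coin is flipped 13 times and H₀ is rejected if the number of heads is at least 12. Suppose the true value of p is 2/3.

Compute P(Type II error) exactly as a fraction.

β = P(fail to reject H₀ | Ha true) = P(K ≤ 11 | p = 2/3), K ~ Binomial(13, 2/3).
Adding the binomial probabilities P(K=0)+…+P(K=11) at p = 2/3 gives 510961/531441.

510961/531441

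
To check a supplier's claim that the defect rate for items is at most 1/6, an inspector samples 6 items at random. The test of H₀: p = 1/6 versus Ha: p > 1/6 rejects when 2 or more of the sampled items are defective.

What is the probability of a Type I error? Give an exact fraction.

Under H₀, K ~ Binomial(6, 1/6); the Type I error rate is P(K ≥ 2).
α = 1 − P(K ≤ 1) = 1 − 34375/46656 = 12281/46656.

12281/46656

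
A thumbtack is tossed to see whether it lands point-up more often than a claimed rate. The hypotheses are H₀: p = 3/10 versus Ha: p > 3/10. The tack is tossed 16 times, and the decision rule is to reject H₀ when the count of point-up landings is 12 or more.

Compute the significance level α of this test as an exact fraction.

531662610897/2000000000000000

α = P(reject H₀ | H₀ true) = P(K ≥ 12 | p = 3/10), with K ~ Binomial(16, 3/10).
Adding the binomial terms for j = 12 through 16 with p = 3/10 yields 531662610897/2000000000000000.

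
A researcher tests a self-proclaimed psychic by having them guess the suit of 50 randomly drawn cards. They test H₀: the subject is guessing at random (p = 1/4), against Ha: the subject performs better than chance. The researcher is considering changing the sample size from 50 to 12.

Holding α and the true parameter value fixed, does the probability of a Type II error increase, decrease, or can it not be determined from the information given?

A smaller sample increases the standard error, so the sampling distributions under H₀ and Ha overlap more.

It increases.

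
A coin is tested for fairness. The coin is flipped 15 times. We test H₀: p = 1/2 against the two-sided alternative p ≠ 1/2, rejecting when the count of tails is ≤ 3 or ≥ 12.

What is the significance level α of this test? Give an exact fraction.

α = P(S ≤ 3 or S ≥ 12 | p = 1/2), S ~ Binomial(15, 1/2).
Each tail has probability (1 + 15 + 105 + 455)/32768; doubling gives α = 1152/32768 = 9/256.

9/256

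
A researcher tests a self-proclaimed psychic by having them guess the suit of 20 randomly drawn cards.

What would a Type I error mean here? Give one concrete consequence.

A Type I error would mean concluding that the subject performs better than chance when in fact the subject is guessing at random (p = 1/4). Consequence: a lucky guesser is credited with psychic ability.

With the conventional null hypothesis that the subject is guessing at random (p = 1/4):
A Type I error is rejecting H₀ when H₀ is true.
Here that means concluding the subject has some ability beyond chance when actually the subject is guessing at random (p = 1/4).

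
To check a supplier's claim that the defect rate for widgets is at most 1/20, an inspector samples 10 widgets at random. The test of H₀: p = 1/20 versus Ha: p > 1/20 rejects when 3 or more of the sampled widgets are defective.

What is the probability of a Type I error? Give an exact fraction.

Under H₀, K ~ Binomial(10, 1/20); the Type I error rate is P(K ≥ 3).
Via the complement, α = 1 − Σ_{j=0}^{2} C(10,j)(1/20)^j(19/20)^{10-j} = 29449106891/2560000000000.

29449106891/2560000000000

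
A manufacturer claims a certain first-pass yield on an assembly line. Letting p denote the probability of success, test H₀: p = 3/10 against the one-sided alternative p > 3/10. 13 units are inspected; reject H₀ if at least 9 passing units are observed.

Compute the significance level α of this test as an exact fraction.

Under H₀, K ~ Binomial(13, 3/10), and α = P(K ≥ 9).
P(K ≥ 9) = Σ_{j=9}^{13} C(13,j)·(3/10)^j·(7/10)^{13-j} = 8061940287/2000000000000.

8061940287/2000000000000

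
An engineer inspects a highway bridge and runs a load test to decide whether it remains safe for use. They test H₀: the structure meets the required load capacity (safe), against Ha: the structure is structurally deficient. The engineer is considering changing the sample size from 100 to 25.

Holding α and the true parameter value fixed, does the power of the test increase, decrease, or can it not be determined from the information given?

It decreases.

With less data the test statistic is noisier; under Ha, more outcomes land inside the acceptance region.
Since power = 1 − β and β increases, power decreases.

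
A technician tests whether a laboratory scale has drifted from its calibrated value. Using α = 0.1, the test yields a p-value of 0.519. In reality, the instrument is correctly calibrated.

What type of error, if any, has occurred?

Neither — the decision is correct.

The conventional null hypothesis is that the instrument is correctly calibrated.
Since p = 0.519 ≥ α = 0.1, H₀ is not rejected.
H₀ is true (actually the instrument is correctly calibrated).
The decision matches the true state — no error.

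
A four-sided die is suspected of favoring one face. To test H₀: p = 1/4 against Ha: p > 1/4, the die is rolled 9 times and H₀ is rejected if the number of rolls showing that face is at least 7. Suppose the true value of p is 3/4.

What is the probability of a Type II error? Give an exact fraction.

Under the alternative p = 3/4, S ~ Binomial(9, 3/4); β is the probability the test does not reject, P(S < 7).
Adding the binomial probabilities P(S=0)+…+P(S=6) at p = 3/4 gives 13085/32768.

13085/32768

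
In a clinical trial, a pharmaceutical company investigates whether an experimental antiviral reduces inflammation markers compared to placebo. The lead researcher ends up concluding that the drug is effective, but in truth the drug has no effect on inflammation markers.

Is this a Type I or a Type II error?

The null hypothesis here is that the drug has no effect on inflammation markers.
'Concluding that the drug is effective' corresponds to rejecting H₀.
H₀ was rejected but H₀ is true — a Type I error (false positive).

Type I error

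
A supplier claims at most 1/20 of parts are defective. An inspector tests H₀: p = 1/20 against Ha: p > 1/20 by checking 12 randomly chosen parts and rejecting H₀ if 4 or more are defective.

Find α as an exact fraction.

Under H₀, K ~ Binomial(12, 1/20); the Type I error rate is P(K ≥ 4).
Computing the lower-tail complement: 1 − 817367938474207/819200000000000 = 1832061525793/819200000000000.

1832061525793/819200000000000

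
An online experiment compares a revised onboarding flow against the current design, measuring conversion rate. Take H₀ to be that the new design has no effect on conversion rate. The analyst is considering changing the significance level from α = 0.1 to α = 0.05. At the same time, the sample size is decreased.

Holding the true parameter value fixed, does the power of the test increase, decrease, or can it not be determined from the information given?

It decreases.

A smaller α moves the rejection region further into the tail. With the alternative true, more outcomes now fall outside the rejection region, so failing to reject becomes more likely. Reducing n widens both sampling distributions, so the test has less ability to distinguish Ha from H₀. Both changes push β in the same direction.
Since power = 1 − β and β increases, power decreases.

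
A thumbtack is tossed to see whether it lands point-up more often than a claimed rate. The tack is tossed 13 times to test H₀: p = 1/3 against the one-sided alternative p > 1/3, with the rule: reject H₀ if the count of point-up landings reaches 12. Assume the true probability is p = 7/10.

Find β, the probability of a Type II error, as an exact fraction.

A Type II error is failing to reject when Ha holds: with p = 7/10, β = P(Y ≤ 11).
Equivalently, β = 1 − P(Y ≥ 12) = 4681650394377/5000000000000.

4681650394377/5000000000000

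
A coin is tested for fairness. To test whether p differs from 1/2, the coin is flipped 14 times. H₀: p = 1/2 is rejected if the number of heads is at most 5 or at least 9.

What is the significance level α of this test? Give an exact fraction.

α = P(X ≤ 5 or X ≥ 9 | p = 1/2), X ~ Binomial(14, 1/2).
Each tail has probability (1 + 14 + 91 + 364 + 1001 + 2002)/16384; doubling gives α = 6946/16384 = 3473/8192.

3473/8192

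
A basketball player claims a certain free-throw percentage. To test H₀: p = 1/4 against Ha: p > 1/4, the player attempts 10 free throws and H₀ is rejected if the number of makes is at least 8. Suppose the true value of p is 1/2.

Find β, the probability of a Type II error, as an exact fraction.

121/128

A Type II error is failing to reject when Ha holds: with p = 1/2, β = P(S ≤ 7).
Adding the binomial probabilities P(S=0)+…+P(S=7) at p = 1/2 gives 121/128.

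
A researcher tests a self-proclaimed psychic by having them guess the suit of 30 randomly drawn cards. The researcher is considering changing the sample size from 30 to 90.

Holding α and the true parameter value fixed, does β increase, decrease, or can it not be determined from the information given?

It decreases.

Increasing n separates the H₀ and Ha sampling distributions, so under Ha fewer outcomes land in the acceptance region.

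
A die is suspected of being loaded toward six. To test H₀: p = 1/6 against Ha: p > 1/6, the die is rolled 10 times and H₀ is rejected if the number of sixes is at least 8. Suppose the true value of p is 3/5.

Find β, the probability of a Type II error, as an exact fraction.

8131936/9765625

β = P(fail to reject H₀ | Ha true) = P(S ≤ 7 | p = 3/5), S ~ Binomial(10, 3/5).
Adding the binomial probabilities P(S=0)+…+P(S=7) at p = 3/5 gives 8131936/9765625.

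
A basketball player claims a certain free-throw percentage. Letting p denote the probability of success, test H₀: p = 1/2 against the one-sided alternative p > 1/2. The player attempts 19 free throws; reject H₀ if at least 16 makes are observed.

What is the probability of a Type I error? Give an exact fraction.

145/65536

α = P(reject H₀ | H₀ true) = P(Y ≥ 16 | p = 1/2), with Y ~ Binomial(19, 1/2).
That's C(19,16) + C(19,17) + C(19,18) + C(19,19) over 2^19, i.e. (969 + 171 + 19 + 1)/524288 = 1160/524288 = 145/65536.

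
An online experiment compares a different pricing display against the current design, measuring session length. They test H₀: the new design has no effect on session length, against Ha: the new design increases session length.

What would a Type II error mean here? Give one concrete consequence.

A Type II error would mean concluding that the new design has no effect on session length (or at least failing to establish that the new design increases session length) when in fact the new design increases session length. Consequence: a genuinely better design is discarded.

A Type II error is failing to reject H₀ when H₀ is false.
Here that means keeping the current design when actually the new design increases session length.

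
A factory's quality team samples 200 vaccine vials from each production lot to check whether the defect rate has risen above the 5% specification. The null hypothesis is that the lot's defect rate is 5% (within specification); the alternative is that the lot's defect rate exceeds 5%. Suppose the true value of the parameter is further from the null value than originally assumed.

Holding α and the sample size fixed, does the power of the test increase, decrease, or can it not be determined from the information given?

It increases.

A larger true effect moves the Ha sampling distribution further from the H₀ critical value, making rejection more likely when Ha is true.
Since power = 1 − β and β decreases, power increases.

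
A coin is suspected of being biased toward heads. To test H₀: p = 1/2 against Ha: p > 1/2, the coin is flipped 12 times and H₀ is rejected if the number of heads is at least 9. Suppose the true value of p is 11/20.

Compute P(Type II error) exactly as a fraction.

Under the alternative p = 11/20, Y ~ Binomial(12, 11/20); β is the probability the test does not reject, P(Y < 9).
Summing C(12,j)·(11/20)^j·(9/20)^{12-j} for j = 0..8 gives 709043757719553/819200000000000.

709043757719553/819200000000000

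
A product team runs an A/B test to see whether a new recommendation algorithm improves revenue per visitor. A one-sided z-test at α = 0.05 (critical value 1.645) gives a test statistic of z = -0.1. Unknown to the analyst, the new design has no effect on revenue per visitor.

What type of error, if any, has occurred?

The conventional null hypothesis is that the new design has no effect on revenue per visitor.
Since z = -0.1 ≤ z* = 1.645, H₀ is not rejected.
H₀ is true (actually the new design has no effect on revenue per visitor).
The decision matches the true state — no error.

Neither — the decision is correct.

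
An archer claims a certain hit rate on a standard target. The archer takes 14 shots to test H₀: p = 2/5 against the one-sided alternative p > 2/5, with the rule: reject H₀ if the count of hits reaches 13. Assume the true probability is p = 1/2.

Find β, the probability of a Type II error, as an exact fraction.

16369/16384

β = P(fail to reject H₀ | Ha true) = P(X ≤ 12 | p = 1/2), X ~ Binomial(14, 1/2).
Adding the binomial probabilities P(X=0)+…+P(X=12) at p = 1/2 gives 16369/16384.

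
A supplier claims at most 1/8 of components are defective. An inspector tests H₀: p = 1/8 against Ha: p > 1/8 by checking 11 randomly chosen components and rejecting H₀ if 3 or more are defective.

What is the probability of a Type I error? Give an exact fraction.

1285931725/8589934592

The significance level is the probability, assuming p = 1/8, of seeing 3 or more defectives in 11 draws.
Computing the lower-tail complement: 1 − 7304002867/8589934592 = 1285931725/8589934592.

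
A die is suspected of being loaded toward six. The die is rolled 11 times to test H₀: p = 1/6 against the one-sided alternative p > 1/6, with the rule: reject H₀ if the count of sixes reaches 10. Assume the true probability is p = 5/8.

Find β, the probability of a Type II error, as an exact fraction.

4109420421/4294967296

A Type II error is failing to reject when Ha holds: with p = 5/8, β = P(K ≤ 9).
Adding the binomial probabilities P(K=0)+…+P(K=9) at p = 5/8 gives 4109420421/4294967296.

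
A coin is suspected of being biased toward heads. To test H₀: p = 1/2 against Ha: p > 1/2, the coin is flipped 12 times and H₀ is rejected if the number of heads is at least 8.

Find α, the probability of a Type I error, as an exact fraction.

397/2048

Under H₀, K ~ Binomial(12, 1/2), and α = P(K ≥ 8).
P(K ≥ 8) = [C(12,8) + C(12,9) + C(12,10) + C(12,11) + C(12,12)] / 2^12 = (495 + 220 + 66 + 12 + 1) / 4096 = 794/4096 = 397/2048.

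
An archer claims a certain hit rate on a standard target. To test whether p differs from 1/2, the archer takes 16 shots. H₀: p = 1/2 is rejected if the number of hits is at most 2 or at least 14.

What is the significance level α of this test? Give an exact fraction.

137/32768

The significance level is the null-hypothesis probability of the rejection region {≤2} ∪ {≥14}.
Each tail has probability (1 + 16 + 120)/65536; doubling gives α = 274/65536 = 137/32768.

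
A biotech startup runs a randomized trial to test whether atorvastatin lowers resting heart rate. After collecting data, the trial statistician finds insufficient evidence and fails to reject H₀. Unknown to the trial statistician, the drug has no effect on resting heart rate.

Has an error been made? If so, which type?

The conventional null hypothesis here is that the drug has no effect on resting heart rate.
The test retained a true H₀ — the decision matches the true state.

Neither — the decision is correct.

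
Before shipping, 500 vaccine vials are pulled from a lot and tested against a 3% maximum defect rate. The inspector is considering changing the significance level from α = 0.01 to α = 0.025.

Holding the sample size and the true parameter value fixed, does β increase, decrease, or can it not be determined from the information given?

It decreases.

A larger α widens the rejection region, so when the alternative is true more outcomes lead to rejection — failing to reject becomes less likely.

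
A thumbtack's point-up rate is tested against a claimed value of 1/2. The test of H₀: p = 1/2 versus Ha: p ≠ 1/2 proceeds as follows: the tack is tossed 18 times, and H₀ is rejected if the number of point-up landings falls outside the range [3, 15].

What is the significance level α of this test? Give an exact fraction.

43/32768

The significance level is the null-hypothesis probability of the rejection region {≤2} ∪ {≥16}.
The two tails are symmetric, so α = 2·(1 + 18 + 153)/2^18 = 344/262144 = 43/32768.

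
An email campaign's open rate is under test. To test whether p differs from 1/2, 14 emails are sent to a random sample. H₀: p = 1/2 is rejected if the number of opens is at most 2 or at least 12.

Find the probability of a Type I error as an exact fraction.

α = P(X ≤ 2 or X ≥ 12 | p = 1/2), X ~ Binomial(14, 1/2).
Each tail has probability (1 + 14 + 91)/16384; doubling gives α = 212/16384 = 53/4096.

53/4096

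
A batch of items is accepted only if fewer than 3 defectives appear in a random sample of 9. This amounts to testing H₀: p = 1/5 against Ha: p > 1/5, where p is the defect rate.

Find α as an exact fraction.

511333/1953125

The significance level is the probability, assuming p = 1/5, of seeing 3 or more defectives in 9 draws.
α = 1 − P(K ≤ 2) = 1 − 1441792/1953125 = 511333/1953125.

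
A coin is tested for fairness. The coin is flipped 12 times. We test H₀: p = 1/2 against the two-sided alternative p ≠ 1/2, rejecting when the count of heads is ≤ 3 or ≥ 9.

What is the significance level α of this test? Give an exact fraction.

299/2048

The significance level is the null-hypothesis probability of the rejection region {≤3} ∪ {≥9}.
By symmetry, α = 2·P(X ≤ 3) = 2·(1 + 12 + 66 + 220)/4096 = 598/4096 = 299/2048.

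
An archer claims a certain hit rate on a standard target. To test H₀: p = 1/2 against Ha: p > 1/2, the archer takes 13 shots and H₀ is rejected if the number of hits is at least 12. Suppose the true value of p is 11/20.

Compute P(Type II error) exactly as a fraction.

636861571623279/640000000000000

A Type II error is failing to reject when Ha holds: with p = 11/20, β = P(X ≤ 11).
Equivalently, β = 1 − P(X ≥ 12) = 636861571623279/640000000000000.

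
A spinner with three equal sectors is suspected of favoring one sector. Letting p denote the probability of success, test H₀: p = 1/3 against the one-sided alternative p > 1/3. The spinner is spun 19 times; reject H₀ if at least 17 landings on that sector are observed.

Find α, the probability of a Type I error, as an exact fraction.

241/387420489

The Type I error probability is α = P(K ≥ 17) computed under H₀, where K ~ Binomial(19, 1/3).
Summing C(19,j)(1/3)^j(2/3)^{19−j} for j = 17,…,19 gives 241/387420489.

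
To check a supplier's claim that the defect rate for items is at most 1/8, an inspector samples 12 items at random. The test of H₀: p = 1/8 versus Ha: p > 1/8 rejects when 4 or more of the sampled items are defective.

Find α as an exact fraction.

The significance level is the probability, assuming p = 1/8, of seeing 4 or more defectives in 12 draws.
Computing the lower-tail complement: 1 − 65090368091/68719476736 = 3629108645/68719476736.

3629108645/68719476736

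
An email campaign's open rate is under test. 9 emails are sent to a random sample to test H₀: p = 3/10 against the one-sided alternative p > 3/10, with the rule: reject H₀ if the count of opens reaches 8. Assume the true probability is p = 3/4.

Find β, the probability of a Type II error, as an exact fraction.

45853/65536

A Type II error is failing to reject when Ha holds: with p = 3/4, β = P(K ≤ 7).
Adding the binomial probabilities P(K=0)+…+P(K=7) at p = 3/4 gives 45853/65536.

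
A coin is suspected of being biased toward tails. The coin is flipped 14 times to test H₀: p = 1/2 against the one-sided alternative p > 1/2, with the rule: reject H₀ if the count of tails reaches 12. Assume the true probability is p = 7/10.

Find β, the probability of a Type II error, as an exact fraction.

41958212136219/50000000000000

A Type II error is failing to reject when Ha holds: with p = 7/10, β = P(Y ≤ 11).
Equivalently, β = 1 − P(Y ≥ 12) = 41958212136219/50000000000000.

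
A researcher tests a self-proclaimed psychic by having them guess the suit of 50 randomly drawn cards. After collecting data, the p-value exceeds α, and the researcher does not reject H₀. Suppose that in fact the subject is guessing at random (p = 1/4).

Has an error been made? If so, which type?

The conventional null hypothesis here is that the subject is guessing at random (p = 1/4).
The test retained a true H₀ — the decision matches the true state.

Neither — the decision is correct.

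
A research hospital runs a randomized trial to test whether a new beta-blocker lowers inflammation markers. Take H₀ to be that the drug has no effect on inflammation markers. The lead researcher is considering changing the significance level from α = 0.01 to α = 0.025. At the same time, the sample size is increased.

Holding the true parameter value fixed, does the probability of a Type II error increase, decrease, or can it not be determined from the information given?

It decreases.

A larger α widens the rejection region, so when the alternative is true more outcomes lead to rejection — failing to reject becomes less likely. A larger sample reduces the standard error, pulling the sampling distribution under Ha further from the non-rejection region. Both changes push β in the same direction.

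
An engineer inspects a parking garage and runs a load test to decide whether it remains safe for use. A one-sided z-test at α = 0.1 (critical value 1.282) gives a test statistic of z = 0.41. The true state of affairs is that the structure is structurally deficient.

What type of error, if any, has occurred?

Type II error

The conventional null hypothesis is that the structure meets the required load capacity (safe).
Since z = 0.41 ≤ z* = 1.282, H₀ is not rejected.
H₀ is false (actually the structure is structurally deficient).
Failing to reject a false H₀ is a Type II error.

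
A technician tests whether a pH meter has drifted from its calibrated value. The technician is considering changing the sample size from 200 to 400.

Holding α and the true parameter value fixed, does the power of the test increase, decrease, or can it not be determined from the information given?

More data shrinks sampling variability; the test statistic under Ha concentrates further from the null value, making rejection more likely.
Since power = 1 − β and β decreases, power increases.

It increases.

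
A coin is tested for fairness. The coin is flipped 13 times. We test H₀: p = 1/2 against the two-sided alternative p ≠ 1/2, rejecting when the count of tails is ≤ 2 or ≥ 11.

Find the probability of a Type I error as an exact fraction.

Under H₀, X ~ Binomial(13, 1/2); α is the probability of landing in either tail, P(X ≤ 2) + P(X ≥ 11).
Each tail has probability (1 + 13 + 78)/8192; doubling gives α = 184/8192 = 23/1024.

23/1024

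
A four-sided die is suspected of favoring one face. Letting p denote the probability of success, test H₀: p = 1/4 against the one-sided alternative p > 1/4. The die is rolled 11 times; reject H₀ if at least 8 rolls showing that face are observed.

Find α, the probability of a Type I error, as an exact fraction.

Under H₀, K ~ Binomial(11, 1/4), and α = P(K ≥ 8).
P(K ≥ 8) = Σ_{j=8}^{11} C(11,j)·(1/4)^j·(3/4)^{11-j} = 623/524288.

623/524288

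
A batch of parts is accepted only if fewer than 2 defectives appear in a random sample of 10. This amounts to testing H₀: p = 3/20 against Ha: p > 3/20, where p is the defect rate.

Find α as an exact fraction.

4666369804641/10240000000000

Under H₀, S ~ Binomial(10, 3/20); the Type I error rate is P(S ≥ 2).
Via the complement, α = 1 − Σ_{j=0}^{1} C(10,j)(3/20)^j(17/20)^{10-j} = 4666369804641/10240000000000.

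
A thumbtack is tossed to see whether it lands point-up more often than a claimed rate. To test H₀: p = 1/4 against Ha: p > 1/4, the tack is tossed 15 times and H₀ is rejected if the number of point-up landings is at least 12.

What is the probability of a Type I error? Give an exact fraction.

3319/268435456

The Type I error probability is α = P(Y ≥ 12) computed under H₀, where Y ~ Binomial(15, 1/4).
Adding the binomial terms for j = 12 through 15 with p = 1/4 yields 3319/268435456.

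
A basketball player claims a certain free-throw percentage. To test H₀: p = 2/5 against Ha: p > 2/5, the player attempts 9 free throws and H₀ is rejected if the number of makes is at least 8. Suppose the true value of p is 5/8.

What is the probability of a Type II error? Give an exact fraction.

A Type II error is failing to reject when Ha holds: with p = 5/8, β = P(X ≤ 7).
Adding the binomial probabilities P(X=0)+…+P(X=7) at p = 5/8 gives 3803679/4194304.

3803679/4194304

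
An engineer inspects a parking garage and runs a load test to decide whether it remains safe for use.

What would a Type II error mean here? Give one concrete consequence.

A Type II error would mean concluding that the structure meets the required load capacity (safe) (or at least failing to establish that the structure is structurally deficient) when in fact the structure is structurally deficient. Consequence: a deficient structure remains in service and may fail under load.

With the conventional null hypothesis that the structure meets the required load capacity (safe):
A Type II error is failing to reject H₀ when H₀ is false.
Here that means keeping the structure open when actually the structure is structurally deficient.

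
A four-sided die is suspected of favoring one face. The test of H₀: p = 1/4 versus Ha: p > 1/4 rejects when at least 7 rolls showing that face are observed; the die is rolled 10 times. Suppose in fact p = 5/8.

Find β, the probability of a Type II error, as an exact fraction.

A Type II error is failing to reject when Ha holds: with p = 5/8, β = P(X ≤ 6).
Equivalently, β = 1 − P(X ≥ 7) = 148513581/268435456.

148513581/268435456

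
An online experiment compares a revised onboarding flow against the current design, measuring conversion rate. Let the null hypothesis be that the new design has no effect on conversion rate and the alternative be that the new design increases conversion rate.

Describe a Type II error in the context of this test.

A Type II error would mean concluding that the new design has no effect on conversion rate (or at least failing to establish that the new design increases conversion rate) when in fact the new design increases conversion rate.

A Type II error is failing to reject H₀ when H₀ is false.
Here that means keeping the current design when actually the new design increases conversion rate.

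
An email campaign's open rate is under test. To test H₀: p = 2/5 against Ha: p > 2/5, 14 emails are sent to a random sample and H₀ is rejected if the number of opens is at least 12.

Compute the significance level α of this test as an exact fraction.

Under H₀, K ~ Binomial(14, 2/5), and α = P(K ≥ 12).
P(K ≥ 12) = Σ_{j=12}^{14} C(14,j)·(2/5)^j·(3/5)^{14-j} = 3715072/6103515625.

3715072/6103515625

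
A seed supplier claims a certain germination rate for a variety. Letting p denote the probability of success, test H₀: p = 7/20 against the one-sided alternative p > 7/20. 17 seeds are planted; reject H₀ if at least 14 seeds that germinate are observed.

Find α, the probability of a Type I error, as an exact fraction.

α = P(reject H₀ | H₀ true) = P(S ≥ 14 | p = 7/20), with S ~ Binomial(17, 7/20).
Summing C(17,j)(7/20)^j(13/20)^{17−j} for j = 14,…,17 gives 56496660191394549/655360000000000000000.

56496660191394549/655360000000000000000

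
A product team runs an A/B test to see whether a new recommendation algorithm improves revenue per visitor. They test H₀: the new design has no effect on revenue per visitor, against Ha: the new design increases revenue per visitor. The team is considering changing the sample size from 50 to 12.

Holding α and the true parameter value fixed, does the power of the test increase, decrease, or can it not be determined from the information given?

A smaller sample increases the standard error, so the sampling distributions under H₀ and Ha overlap more.
Since power = 1 − β and β increases, power decreases.

It decreases.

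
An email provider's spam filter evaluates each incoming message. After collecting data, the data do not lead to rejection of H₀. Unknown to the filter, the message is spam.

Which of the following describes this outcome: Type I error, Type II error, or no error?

Type II error

The conventional null hypothesis here is that the message is legitimate (not spam).
H₀ was not rejected, but H₀ is actually false.
Failing to reject a false null hypothesis is a Type II error (false negative).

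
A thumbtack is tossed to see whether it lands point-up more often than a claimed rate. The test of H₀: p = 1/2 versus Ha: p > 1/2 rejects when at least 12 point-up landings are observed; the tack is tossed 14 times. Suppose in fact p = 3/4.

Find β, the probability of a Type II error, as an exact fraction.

β = P(fail to reject H₀ | Ha true) = P(K ≤ 11 | p = 3/4), K ~ Binomial(14, 3/4).
Summing C(14,j)·(3/4)^j·(1/4)^{14-j} for j = 0..11 gives 96485417/134217728.

96485417/134217728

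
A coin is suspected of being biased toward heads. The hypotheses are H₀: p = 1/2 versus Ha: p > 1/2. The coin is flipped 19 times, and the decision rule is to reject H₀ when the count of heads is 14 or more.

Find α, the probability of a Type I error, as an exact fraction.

2083/65536

α = P(reject H₀ | H₀ true) = P(Y ≥ 14 | p = 1/2), with Y ~ Binomial(19, 1/2).
Summing the upper tail: (11628 + 3876 + 969 + 171 + 19 + 1) / 2^19 = 16664/524288 = 2083/65536.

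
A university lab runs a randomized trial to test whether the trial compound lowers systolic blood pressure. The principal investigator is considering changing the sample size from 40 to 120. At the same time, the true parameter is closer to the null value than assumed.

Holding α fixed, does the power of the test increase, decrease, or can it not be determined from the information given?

Cannot be determined from the information given.

The first change alone would make β decrease; the second alone would make β increase. Which effect dominates depends on the magnitudes, which are not given.
Since power = 1 − β, the effect on power is likewise indeterminate.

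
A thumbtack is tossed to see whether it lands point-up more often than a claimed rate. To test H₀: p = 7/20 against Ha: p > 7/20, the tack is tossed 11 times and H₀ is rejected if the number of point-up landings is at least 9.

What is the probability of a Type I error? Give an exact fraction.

83491612883/40960000000000

The Type I error probability is α = P(S ≥ 9) computed under H₀, where S ~ Binomial(11, 7/20).
P(S ≥ 9) = Σ_{j=9}^{11} C(11,j)·(7/20)^j·(13/20)^{11-j} = 83491612883/40960000000000.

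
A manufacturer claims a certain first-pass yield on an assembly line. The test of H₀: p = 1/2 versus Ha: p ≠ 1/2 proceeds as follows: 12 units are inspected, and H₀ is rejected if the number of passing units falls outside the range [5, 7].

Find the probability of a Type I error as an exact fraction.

The significance level is the null-hypothesis probability of the rejection region {≤4} ∪ {≥8}.
The two tails are symmetric, so α = 2·(1 + 12 + 66 + 220 + 495)/2^12 = 1588/4096 = 397/1024.

397/1024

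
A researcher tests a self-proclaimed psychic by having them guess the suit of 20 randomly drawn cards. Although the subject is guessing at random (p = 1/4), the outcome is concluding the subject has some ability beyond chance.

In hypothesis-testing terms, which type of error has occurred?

Type I error

The null hypothesis here is that the subject is guessing at random (p = 1/4).
'Concluding the subject has some ability beyond chance' corresponds to rejecting H₀.
H₀ was rejected but H₀ is true — a Type I error (false positive).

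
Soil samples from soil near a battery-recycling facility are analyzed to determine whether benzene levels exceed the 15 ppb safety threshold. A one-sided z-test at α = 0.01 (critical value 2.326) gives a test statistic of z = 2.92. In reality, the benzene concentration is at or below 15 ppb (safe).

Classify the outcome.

The conventional null hypothesis is that the benzene concentration is at or below 15 ppb (safe).
Since z = 2.92 > z* = 2.326, H₀ is rejected.
H₀ is true (actually the benzene concentration is at or below 15 ppb (safe)).
Rejecting a true H₀ is a Type I error.

Type I error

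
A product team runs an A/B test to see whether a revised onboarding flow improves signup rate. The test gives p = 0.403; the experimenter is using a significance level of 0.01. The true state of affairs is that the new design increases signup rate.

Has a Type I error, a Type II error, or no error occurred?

The conventional null hypothesis is that the new design has no effect on signup rate.
Since p = 0.403 ≥ α = 0.01, H₀ is not rejected.
H₀ is false (actually the new design increases signup rate).
Failing to reject a false H₀ is a Type II error.

Type II error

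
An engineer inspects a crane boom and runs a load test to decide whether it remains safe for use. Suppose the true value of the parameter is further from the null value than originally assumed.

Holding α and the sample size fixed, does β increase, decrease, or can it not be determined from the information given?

It decreases.

The further the true parameter sits from the null value, the more of the Ha sampling distribution falls in the rejection region.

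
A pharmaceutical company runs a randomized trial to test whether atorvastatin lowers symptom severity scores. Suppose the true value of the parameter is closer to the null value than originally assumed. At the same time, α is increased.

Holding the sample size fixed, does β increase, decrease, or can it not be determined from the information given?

The first change alone would make β increase; the second alone would make β decrease. Which effect dominates depends on the magnitudes, which are not given.

Cannot be determined from the information given.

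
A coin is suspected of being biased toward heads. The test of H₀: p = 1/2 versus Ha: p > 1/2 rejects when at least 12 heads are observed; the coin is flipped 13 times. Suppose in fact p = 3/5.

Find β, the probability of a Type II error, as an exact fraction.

1205291336/1220703125

β = P(fail to reject H₀ | Ha true) = P(K ≤ 11 | p = 3/5), K ~ Binomial(13, 3/5).
Summing C(13,j)·(3/5)^j·(2/5)^{13-j} for j = 0..11 gives 1205291336/1220703125.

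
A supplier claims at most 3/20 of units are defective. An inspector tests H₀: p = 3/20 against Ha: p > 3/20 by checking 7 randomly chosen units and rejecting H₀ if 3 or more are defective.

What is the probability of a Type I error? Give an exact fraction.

18883881/256000000

α = P(reject H₀ | H₀ true) = P(S ≥ 3 | p = 3/20), S ~ Binomial(7, 3/20).
Computing the lower-tail complement: 1 − 237116119/256000000 = 18883881/256000000.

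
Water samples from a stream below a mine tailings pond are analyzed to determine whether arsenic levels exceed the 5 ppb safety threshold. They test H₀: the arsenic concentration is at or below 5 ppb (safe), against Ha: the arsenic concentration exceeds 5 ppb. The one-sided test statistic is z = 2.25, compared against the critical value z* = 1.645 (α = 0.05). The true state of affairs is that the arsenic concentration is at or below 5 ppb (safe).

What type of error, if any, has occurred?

Since z = 2.25 > z* = 1.645, H₀ is rejected.
H₀ is true (actually the arsenic concentration is at or below 5 ppb (safe)).
Rejecting a true H₀ is a Type I error.

Type I error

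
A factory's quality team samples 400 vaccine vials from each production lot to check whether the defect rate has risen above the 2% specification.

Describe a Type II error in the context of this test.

A Type II error would mean concluding that the lot's defect rate is 2% (within specification) (or at least failing to establish that the lot's defect rate exceeds 2%) when in fact the lot's defect rate exceeds 2%.

With the conventional null hypothesis that the lot's defect rate is 2% (within specification):
A Type II error is failing to reject H₀ when H₀ is false.
Here that means accepting the lot and shipping it when actually the lot's defect rate exceeds 2%.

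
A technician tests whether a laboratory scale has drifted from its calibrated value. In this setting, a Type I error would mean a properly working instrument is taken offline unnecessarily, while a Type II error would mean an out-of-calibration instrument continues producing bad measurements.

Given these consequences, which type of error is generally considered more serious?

The Type II consequence (an out-of-calibration instrument continues producing bad measurements) is more severe than the Type I consequence (a properly working instrument is taken offline unnecessarily).

Type II error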